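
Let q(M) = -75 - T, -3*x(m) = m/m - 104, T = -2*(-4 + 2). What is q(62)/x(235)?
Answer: -237/103 ≈ -2.3010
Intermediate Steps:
T = 4 (T = -2*(-2) = 4)
x(m) = 103/3 (x(m) = -(m/m - 104)/3 = -(1 - 104)/3 = -1/3*(-103) = 103/3)
q(M) = -79 (q(M) = -75 - 1*4 = -75 - 4 = -79)
q(62)/x(235) = -79/103/3 = -79*3/103 = -237/103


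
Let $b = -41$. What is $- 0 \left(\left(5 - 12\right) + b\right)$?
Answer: $0$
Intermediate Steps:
$- 0 \left(\left(5 - 12\right) + b\right) = - 0 \left(\left(5 - 12\right) - 41\right) = - 0 \left(-7 - 41\right) = - 0 \left(-48\right) = \left(-1\right) 0 = 0$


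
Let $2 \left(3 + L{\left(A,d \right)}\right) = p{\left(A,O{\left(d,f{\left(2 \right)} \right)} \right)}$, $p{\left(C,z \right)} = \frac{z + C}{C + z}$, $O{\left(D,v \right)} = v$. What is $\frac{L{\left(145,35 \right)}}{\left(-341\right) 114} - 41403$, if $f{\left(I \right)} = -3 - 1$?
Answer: $- \frac{3219000439}{77748} \approx -41403.0$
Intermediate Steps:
$f{\left(I \right)} = -4$ ($f{\left(I \right)} = -3 - 1 = -4$)
$p{\left(C,z \right)} = 1$ ($p{\left(C,z \right)} = \frac{C + z}{C + z} = 1$)
$L{\left(A,d \right)} = - \frac{5}{2}$ ($L{\left(A,d \right)} = -3 + \frac{1}{2} \cdot 1 = -3 + \frac{1}{2} = - \frac{5}{2}$)
$\frac{L{\left(145,35 \right)}}{\left(-341\right) 114} - 41403 = - \frac{5}{2 \left(\left(-341\right) 114\right)} - 41403 = - \frac{5}{2 \left(-38874\right)} - 41403 = \left(- \frac{5}{2}\right) \left(- \frac{1}{38874}\right) - 41403 = \frac{5}{77748} - 41403 = - \frac{3219000439}{77748}$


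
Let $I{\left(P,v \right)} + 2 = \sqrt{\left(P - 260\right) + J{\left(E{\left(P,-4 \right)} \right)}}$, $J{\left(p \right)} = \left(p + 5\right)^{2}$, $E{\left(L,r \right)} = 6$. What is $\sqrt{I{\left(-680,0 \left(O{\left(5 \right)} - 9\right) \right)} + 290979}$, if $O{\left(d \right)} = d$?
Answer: $\sqrt{290977 + 3 i \sqrt{91}} \approx 539.42 + 0.027 i$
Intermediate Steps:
$J{\left(p \right)} = \left(5 + p\right)^{2}$
$I{\left(P,v \right)} = -2 + \sqrt{-139 + P}$ ($I{\left(P,v \right)} = -2 + \sqrt{\left(P - 260\right) + \left(5 + 6\right)^{2}} = -2 + \sqrt{\left(-260 + P\right) + 11^{2}} = -2 + \sqrt{\left(-260 + P\right) + 121} = -2 + \sqrt{-139 + P}$)
$\sqrt{I{\left(-680,0 \left(O{\left(5 \right)} - 9\right) \right)} + 290979} = \sqrt{\left(-2 + \sqrt{-139 - 680}\right) + 290979} = \sqrt{\left(-2 + \sqrt{-819}\right) + 290979} = \sqrt{\left(-2 + 3 i \sqrt{91}\right) + 290979} = \sqrt{290977 + 3 i \sqrt{91}}$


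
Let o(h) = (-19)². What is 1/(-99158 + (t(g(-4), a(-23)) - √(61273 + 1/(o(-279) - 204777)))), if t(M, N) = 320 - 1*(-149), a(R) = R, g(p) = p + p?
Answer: -20173610624/1990900933690369 + 8*√40005429924998/1990900933690369 ≈ -1.0107e-5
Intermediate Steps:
o(h) = 361
g(p) = 2*p
t(M, N) = 469 (t(M, N) = 320 + 149 = 469)
1/(-99158 + (t(g(-4), a(-23)) - √(61273 + 1/(o(-279) - 204777)))) = 1/(-99158 + (469 - √(61273 + 1/(361 - 204777)))) = 1/(-99158 + (469 - √(61273 + 1/(-204416)))) = 1/(-99158 + (469 - √(61273 - 1/204416))) = 1/(-99158 + (469 - √(12525181567/204416))) = 1/(-99158 + (469 - √40005429924998/25552)) = 1/(-98689 - √40005429924998/25552)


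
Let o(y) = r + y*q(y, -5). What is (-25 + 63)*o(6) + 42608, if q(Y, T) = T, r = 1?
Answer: 41506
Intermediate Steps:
o(y) = 1 - 5*y (o(y) = 1 + y*(-5) = 1 - 5*y)
(-25 + 63)*o(6) + 42608 = (-25 + 63)*(1 - 5*6) + 42608 = 38*(1 - 30) + 42608 = 38*(-29) + 42608 = -1102 + 42608 = 41506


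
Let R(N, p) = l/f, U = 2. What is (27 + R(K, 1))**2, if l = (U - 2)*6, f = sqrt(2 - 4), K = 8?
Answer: 729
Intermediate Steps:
f = I*sqrt(2) (f = sqrt(-2) = I*sqrt(2) ≈ 1.4142*I)
l = 0 (l = (2 - 2)*6 = 0*6 = 0)
R(N, p) = 0 (R(N, p) = 0/((I*sqrt(2))) = 0*(-I*sqrt(2)/2) = 0)
(27 + R(K, 1))**2 = (27 + 0)**2 = 27**2 = 729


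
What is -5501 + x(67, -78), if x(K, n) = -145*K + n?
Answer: -15294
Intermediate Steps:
x(K, n) = n - 145*K
-5501 + x(67, -78) = -5501 + (-78 - 145*67) = -5501 + (-78 - 9715) = -5501 - 9793 = -15294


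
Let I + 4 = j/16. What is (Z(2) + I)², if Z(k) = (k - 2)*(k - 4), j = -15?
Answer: 6241/256 ≈ 24.379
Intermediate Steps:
Z(k) = (-4 + k)*(-2 + k) (Z(k) = (-2 + k)*(-4 + k) = (-4 + k)*(-2 + k))
I = -79/16 (I = -4 - 15/16 = -79/16 ≈ -4.9375)
(Z(2) + I)² = ((8 + 2² - 6*2) - 79/16)² = ((8 + 4 - 12) - 79/16)² = (0 - 79/16)² = (-79/16)² = 6241/256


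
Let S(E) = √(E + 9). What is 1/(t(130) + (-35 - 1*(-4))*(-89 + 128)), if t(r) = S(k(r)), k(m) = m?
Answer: -1209/1461542 - √139/1461542 ≈ -0.00083528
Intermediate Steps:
S(E) = √(9 + E)
t(r) = √(9 + r)
1/(t(130) + (-35 - 1*(-4))*(-89 + 128)) = 1/(√(9 + 130) + (-35 - 1*(-4))*(-89 + 128)) = 1/(√139 + (-35 + 4)*39) = 1/(√139 - 31*39) = 1/(√139 - 1209) = 1/(-1209 + √139)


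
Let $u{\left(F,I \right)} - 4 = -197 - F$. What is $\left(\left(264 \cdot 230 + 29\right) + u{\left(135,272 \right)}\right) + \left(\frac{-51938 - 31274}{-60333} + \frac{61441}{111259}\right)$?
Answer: $\frac{405594319896748}{6712589247} \approx 60423.0$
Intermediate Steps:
$u{\left(F,I \right)} = -193 - F$ ($u{\left(F,I \right)} = 4 - \left(197 + F\right) = -193 - F$)
$\left(\left(264 \cdot 230 + 29\right) + u{\left(135,272 \right)}\right) + \left(\frac{-51938 - 31274}{-60333} + \frac{61441}{111259}\right) = \left(\left(264 \cdot 230 + 29\right) - 328\right) + \left(\frac{-51938 - 31274}{-60333} + \frac{61441}{111259}\right) = \left(\left(60720 + 29\right) - 328\right) + \left(\left(-51938 - 31274\right) \left(- \frac{1}{60333}\right) + 61441 \cdot \frac{1}{111259}\right) = \left(60749 - 328\right) + \left(\left(-83212\right) \left(- \frac{1}{60333}\right) + \frac{61441}{111259}\right) = 60421 + \left(\frac{83212}{60333} + \frac{61441}{111259}\right) = 60421 + \frac{12965003761}{6712589247} = \frac{405594319896748}{6712589247}$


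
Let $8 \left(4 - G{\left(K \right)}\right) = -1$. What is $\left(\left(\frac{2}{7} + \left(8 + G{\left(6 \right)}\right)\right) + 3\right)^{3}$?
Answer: $\frac{642735647}{175616} \approx 3659.9$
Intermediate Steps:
$G{\left(K \right)} = \frac{33}{8}$ ($G{\left(K \right)} = 4 - - \frac{1}{8} = 4 + \frac{1}{8} = \frac{33}{8}$)
$\left(\left(\frac{2}{7} + \left(8 + G{\left(6 \right)}\right)\right) + 3\right)^{3} = \left(\left(\frac{2}{7} + \left(8 + \frac{33}{8}\right)\right) + 3\right)^{3} = \left(\left(2 \cdot \frac{1}{7} + \frac{97}{8}\right) + 3\right)^{3} = \left(\left(\frac{2}{7} + \frac{97}{8}\right) + 3\right)^{3} = \left(\frac{695}{56} + 3\right)^{3} = \left(\frac{863}{56}\right)^{3} = \frac{642735647}{175616}$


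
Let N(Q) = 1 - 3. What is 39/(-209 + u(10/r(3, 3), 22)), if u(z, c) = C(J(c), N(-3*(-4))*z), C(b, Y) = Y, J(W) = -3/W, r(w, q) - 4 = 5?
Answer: -351/1901 ≈ -0.18464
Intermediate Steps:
N(Q) = -2
r(w, q) = 9 (r(w, q) = 4 + 5 = 9)
u(z, c) = -2*z
39/(-209 + u(10/r(3, 3), 22)) = 39/(-209 - 20/9) = 39/(-1901/9) = -9/1901*39 = -351/1901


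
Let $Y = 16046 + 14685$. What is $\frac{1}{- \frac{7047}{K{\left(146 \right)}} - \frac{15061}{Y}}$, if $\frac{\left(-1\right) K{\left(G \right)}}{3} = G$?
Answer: $\frac{4486726}{69988213} \approx 0.064107$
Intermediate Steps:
$Y = 30731$
$K{\left(G \right)} = - 3 G$
$\frac{1}{- \frac{7047}{K{\left(146 \right)}} - \frac{15061}{Y}} = \frac{1}{- \frac{7047}{\left(-3\right) 146} - \frac{15061}{30731}} = \frac{1}{- \frac{7047}{-438} - \frac{15061}{30731}} = \frac{1}{\left(-7047\right) \left(- \frac{1}{438}\right) - \frac{15061}{30731}} = \frac{1}{\frac{2349}{146} - \frac{15061}{30731}} = \frac{1}{\frac{69988213}{4486726}} = \frac{4486726}{69988213}$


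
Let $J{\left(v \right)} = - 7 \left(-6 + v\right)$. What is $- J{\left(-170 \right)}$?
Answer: $-1232$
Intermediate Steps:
$J{\left(v \right)} = 42 - 7 v$
$- J{\left(-170 \right)} = - (42 - -1190) = - (42 + 1190) = \left(-1\right) 1232 = -1232$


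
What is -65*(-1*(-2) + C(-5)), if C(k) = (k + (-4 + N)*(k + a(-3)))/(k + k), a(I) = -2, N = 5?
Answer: -208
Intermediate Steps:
C(k) = (-2 + 2*k)/(2*k) (C(k) = (k + (-4 + 5)*(k - 2))/(k + k) = (k + 1*(-2 + k))/((2*k)) = (k + (-2 + k))*(1/(2*k)) = (-2 + 2*k)*(1/(2*k)) = (-2 + 2*k)/(2*k))
-65*(-1*(-2) + C(-5)) = -65*(-1*(-2) + (-1 - 5)/(-5)) = -65*(2 - ⅕*(-6)) = -65*(2 + 6/5) = -65*16/5 = -208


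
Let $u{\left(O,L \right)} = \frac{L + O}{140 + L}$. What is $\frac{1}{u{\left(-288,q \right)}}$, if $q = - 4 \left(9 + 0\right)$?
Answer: $- \frac{26}{81} \approx -0.32099$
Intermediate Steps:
$q = -36$ ($q = \left(-4\right) 9 = -36$)
$u{\left(O,L \right)} = \frac{L + O}{140 + L}$
$\frac{1}{u{\left(-288,q \right)}} = \frac{1}{\frac{1}{140 - 36} \left(-36 - 288\right)} = \frac{1}{\frac{1}{104} \left(-324\right)} = \frac{1}{- \frac{81}{26}} = - \frac{26}{81}$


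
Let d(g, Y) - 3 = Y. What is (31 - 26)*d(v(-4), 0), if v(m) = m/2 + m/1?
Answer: 15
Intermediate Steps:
v(m) = 3*m/2 (v(m) = m*(½) + m*1 = m/2 + m = 3*m/2)
d(g, Y) = 3 + Y
(31 - 26)*d(v(-4), 0) = (31 - 26)*(3 + 0) = 5*3 = 15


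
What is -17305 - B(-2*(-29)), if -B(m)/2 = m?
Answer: -17189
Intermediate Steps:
B(m) = -2*m
-17305 - B(-2*(-29)) = -17305 - (-2)*(-2*(-29)) = -17305 - (-2)*58 = -17305 - 1*(-116) = -17305 + 116 = -17189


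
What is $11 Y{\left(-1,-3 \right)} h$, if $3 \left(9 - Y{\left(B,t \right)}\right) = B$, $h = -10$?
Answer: $- \frac{3080}{3} \approx -1026.7$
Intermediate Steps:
$Y{\left(B,t \right)} = 9 - \frac{B}{3}$
$11 Y{\left(-1,-3 \right)} h = 11 \left(9 - - \frac{1}{3}\right) \left(-10\right) = 11 \left(9 + \frac{1}{3}\right) \left(-10\right) = 11 \cdot \frac{28}{3} \left(-10\right) = \frac{308}{3} \left(-10\right) = - \frac{3080}{3}$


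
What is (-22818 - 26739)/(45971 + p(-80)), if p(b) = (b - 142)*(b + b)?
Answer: -49557/81491 ≈ -0.60813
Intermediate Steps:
p(b) = 2*b*(-142 + b) (p(b) = (-142 + b)*(2*b) = 2*b*(-142 + b))
(-22818 - 26739)/(45971 + p(-80)) = (-22818 - 26739)/(45971 + 2*(-80)*(-142 - 80)) = -49557/(45971 + 2*(-80)*(-222)) = -49557/(45971 + 35520) = -49557/81491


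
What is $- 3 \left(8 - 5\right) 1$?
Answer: $-9$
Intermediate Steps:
$- 3 \left(8 - 5\right) 1 = \left(-3\right) 3 \cdot 1 = \left(-9\right) 1 = -9$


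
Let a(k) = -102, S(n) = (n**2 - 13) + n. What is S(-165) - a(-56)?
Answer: 27149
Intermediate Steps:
S(n) = -13 + n + n**2 (S(n) = (-13 + n**2) + n = -13 + n + n**2)
S(-165) - a(-56) = (-13 - 165 + (-165)**2) - 1*(-102) = (-13 - 165 + 27225) + 102 = 27047 + 102 = 27149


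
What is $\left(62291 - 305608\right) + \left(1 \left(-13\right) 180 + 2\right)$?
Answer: $-245655$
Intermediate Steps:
$\left(62291 - 305608\right) + \left(1 \left(-13\right) 180 + 2\right) = -243317 + \left(\left(-13\right) 180 + 2\right) = -243317 + \left(-2340 + 2\right) = -243317 - 2338 = -245655$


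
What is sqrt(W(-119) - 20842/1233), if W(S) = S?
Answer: I*sqrt(22956953)/411 ≈ 11.658*I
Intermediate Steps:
sqrt(W(-119) - 20842/1233) = sqrt(-119 - 20842/1233) = sqrt(-167569/1233) = I*sqrt(22956953)/411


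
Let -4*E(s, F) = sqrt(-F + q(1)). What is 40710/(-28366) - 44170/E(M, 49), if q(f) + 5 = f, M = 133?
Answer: -20355/14183 - 176680*I*sqrt(53)/53 ≈ -1.4352 - 24269.0*I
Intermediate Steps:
q(f) = -5 + f
E(s, F) = -sqrt(-4 - F)/4 (E(s, F) = -sqrt(-F + (-5 + 1))/4 = -sqrt(-F - 4)/4 = -sqrt(-4 - F)/4)
40710/(-28366) - 44170/E(M, 49) = 40710/(-28366) - 44170*(-4/sqrt(-4 - 1*49)) = 40710*(-1/28366) - 44170*(-4/sqrt(-4 - 49)) = -20355/14183 - 44170*4*I*sqrt(53)/53 = -20355/14183 - 176680*I*sqrt(53)/53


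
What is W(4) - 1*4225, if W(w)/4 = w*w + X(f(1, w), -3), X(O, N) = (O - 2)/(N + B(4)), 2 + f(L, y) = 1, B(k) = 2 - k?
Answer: -20793/5 ≈ -4158.6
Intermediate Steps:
f(L, y) = -1 (f(L, y) = -2 + 1 = -1)
X(O, N) = (-2 + O)/(-2 + N) (X(O, N) = (O - 2)/(N + (2 - 1*4)) = (-2 + O)/(N + (2 - 4)) = (-2 + O)/(N - 2) = (-2 + O)/(-2 + N))
W(w) = 12/5 + 4*w² (W(w) = 4*(w*w + (-2 - 1)/(-2 - 3)) = 4*(w² - 3/(-5)) = 4*(w² - ⅕*(-3)) = 4*(w² + ⅗) = 4*(⅗ + w²) = 12/5 + 4*w²)
W(4) - 1*4225 = (12/5 + 4*4²) - 1*4225 = (12/5 + 4*16) - 4225 = (12/5 + 64) - 4225 = 332/5 - 4225 = -20793/5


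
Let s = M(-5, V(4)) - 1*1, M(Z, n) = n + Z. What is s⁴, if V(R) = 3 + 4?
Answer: 1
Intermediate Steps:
V(R) = 7
M(Z, n) = Z + n
s = 1 (s = (-5 + 7) - 1*1 = 2 - 1 = 1)
s⁴ = 1⁴ = 1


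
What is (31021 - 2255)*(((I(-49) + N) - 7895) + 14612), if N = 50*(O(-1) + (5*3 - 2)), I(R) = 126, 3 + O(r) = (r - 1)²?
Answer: 216981938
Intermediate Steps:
O(r) = -3 + (-1 + r)² (O(r) = -3 + (r - 1)² = -3 + (-1 + r)²)
N = 700 (N = 50*((-3 + (-1 - 1)²) + (5*3 - 2)) = 50*((-3 + (-2)²) + (15 - 2)) = 50*((-3 + 4) + 13) = 50*(1 + 13) = 50*14 = 700)
(31021 - 2255)*(((I(-49) + N) - 7895) + 14612) = (31021 - 2255)*(((126 + 700) - 7895) + 14612) = 28766*((826 - 7895) + 14612) = 28766*(-7069 + 14612) = 28766*7543 = 216981938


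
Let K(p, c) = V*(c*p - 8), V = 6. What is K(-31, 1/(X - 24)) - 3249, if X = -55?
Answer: -260277/79 ≈ -3294.6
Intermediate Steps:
K(p, c) = -48 + 6*c*p (K(p, c) = 6*(c*p - 8) = 6*(-8 + c*p) = -48 + 6*c*p)
K(-31, 1/(X - 24)) - 3249 = (-48 + 6*(-31)/(-55 - 24)) - 3249 = (-48 + 6*(-31)/(-79)) - 3249 = (-48 + 6*(-1/79)*(-31)) - 3249 = (-48 + 186/79) - 3249 = -3606/79 - 3249 = -260277/79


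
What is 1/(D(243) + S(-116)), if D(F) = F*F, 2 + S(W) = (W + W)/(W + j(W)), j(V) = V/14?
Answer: 15/885733 ≈ 1.6935e-5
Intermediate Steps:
j(V) = V/14 (j(V) = V*(1/14) = V/14)
S(W) = -2/15 (S(W) = -2 + (W + W)/(W + W/14) = -2 + (2*W)/((15*W/14)) = -2 + (2*W)*(14/(15*W)) = -2 + 28/15 = -2/15)
D(F) = F²
1/(D(243) + S(-116)) = 1/(243² - 2/15) = 1/(59049 - 2/15) = 1/(885733/15) = 15/885733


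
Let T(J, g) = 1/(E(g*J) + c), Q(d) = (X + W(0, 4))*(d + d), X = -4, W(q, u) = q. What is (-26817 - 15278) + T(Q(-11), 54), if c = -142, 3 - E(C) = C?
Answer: -205886646/4891 ≈ -42095.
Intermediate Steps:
E(C) = 3 - C
Q(d) = -8*d (Q(d) = (-4 + 0)*(d + d) = -8*d)
T(J, g) = 1/(-139 - J*g) (T(J, g) = 1/((3 - g*J) - 142) = 1/((3 - J*g) - 142) = 1/(-139 - J*g))
(-26817 - 15278) + T(Q(-11), 54) = (-26817 - 15278) - 1/(139 - 8*(-11)*54) = -42095 - 1/(139 + 88*54) = -42095 - 1/(139 + 4752) = -42095 - 1/4891 = -205886646/4891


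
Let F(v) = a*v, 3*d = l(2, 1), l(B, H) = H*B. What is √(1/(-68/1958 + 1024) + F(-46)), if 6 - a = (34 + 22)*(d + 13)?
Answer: √3900170897141658/334154 ≈ 186.89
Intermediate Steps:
l(B, H) = B*H
d = ⅔ (d = (2*1)/3 = (⅓)*2 = ⅔ ≈ 0.66667)
a = -2278/3 (a = 6 - (34 + 22)*(⅔ + 13) = 6 - 56*41/3 = 6 - 1*2296/3 = 6 - 2296/3 = -2278/3 ≈ -759.33)
F(v) = -2278*v/3
√(1/(-68/1958 + 1024) + F(-46)) = √(1/(-68/1958 + 1024) - 2278/3*(-46)) = √(1/(-68*1/1958 + 1024) + 104788/3) = √(1/(-34/979 + 1024) + 104788/3) = √(1/(1002462/979) + 104788/3) = √(979/1002462 + 104788/3) = √(11671776777/334154) = √3900170897141658/334154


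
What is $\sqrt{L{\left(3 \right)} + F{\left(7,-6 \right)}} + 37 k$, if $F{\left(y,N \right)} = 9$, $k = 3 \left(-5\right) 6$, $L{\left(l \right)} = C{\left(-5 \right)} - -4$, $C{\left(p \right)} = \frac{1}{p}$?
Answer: $-3330 + \frac{8 \sqrt{5}}{5} \approx -3326.4$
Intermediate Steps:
$L{\left(l \right)} = \frac{19}{5}$ ($L{\left(l \right)} = \frac{1}{-5} - -4 = - \frac{1}{5} + 4 = \frac{19}{5}$)
$k = -90$ ($k = \left(-15\right) 6 = -90$)
$\sqrt{L{\left(3 \right)} + F{\left(7,-6 \right)}} + 37 k = \sqrt{\frac{19}{5} + 9} + 37 \left(-90\right) = \sqrt{\frac{64}{5}} - 3330 = \frac{8 \sqrt{5}}{5} - 3330 = -3330 + \frac{8 \sqrt{5}}{5}$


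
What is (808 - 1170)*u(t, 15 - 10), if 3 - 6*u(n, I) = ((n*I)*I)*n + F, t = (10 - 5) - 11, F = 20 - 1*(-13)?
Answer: 56110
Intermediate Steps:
F = 33 (F = 20 + 13 = 33)
t = -6 (t = 5 - 11 = -6)
u(n, I) = -5 - I²*n²/6 (u(n, I) = ½ - (((n*I)*I)*n + 33)/6 = ½ - (((I*n)*I)*n + 33)/6 = ½ - ((n*I²)*n + 33)/6 = ½ - (I²*n² + 33)/6 = ½ - (33 + I²*n²)/6 = ½ + (-11/2 - I²*n²/6) = -5 - I²*n²/6)
(808 - 1170)*u(t, 15 - 10) = (808 - 1170)*(-5 - ⅙*(15 - 10)²*(-6)²) = -362*(-5 - ⅙*5²*36) = -362*(-5 - ⅙*25*36) = -362*(-5 - 150) = -362*(-155) = 56110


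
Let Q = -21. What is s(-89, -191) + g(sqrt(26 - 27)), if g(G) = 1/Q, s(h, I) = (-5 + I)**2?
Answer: 806735/21 ≈ 38416.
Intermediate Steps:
g(G) = -1/21 (g(G) = 1/(-21) = -1/21)
s(-89, -191) + g(sqrt(26 - 27)) = (-5 - 191)**2 - 1/21 = (-196)**2 - 1/21 = 38416 - 1/21 = 806735/21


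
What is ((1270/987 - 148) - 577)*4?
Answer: -2857220/987 ≈ -2894.9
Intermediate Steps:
((1270/987 - 148) - 577)*4 = (-144806/987 - 577)*4 = -714305/987*4 = -2857220/987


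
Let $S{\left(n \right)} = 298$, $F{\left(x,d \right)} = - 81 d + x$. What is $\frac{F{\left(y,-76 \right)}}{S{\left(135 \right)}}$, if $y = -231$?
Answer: $\frac{5925}{298} \approx 19.883$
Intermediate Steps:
$F{\left(x,d \right)} = x - 81 d$
$\frac{F{\left(y,-76 \right)}}{S{\left(135 \right)}} = \frac{-231 - -6156}{298} = \left(-231 + 6156\right) \frac{1}{298} = 5925 \cdot \frac{1}{298} = \frac{5925}{298}$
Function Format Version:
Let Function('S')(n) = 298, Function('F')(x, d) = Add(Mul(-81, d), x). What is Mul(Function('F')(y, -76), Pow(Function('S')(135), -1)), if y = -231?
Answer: Rational(5925, 298) ≈ 19.883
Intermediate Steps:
Function('F')(x, d) = Add(x, Mul(-81, d))
Mul(Function('F')(y, -76), Pow(Function('S')(135), -1)) = Mul(Add(-231, Mul(-81, -76)), Pow(298, -1)) = Mul(Add(-231, 6156), Rational(1, 298)) = Mul(5925, Rational(1, 298)) = Rational(5925, 298)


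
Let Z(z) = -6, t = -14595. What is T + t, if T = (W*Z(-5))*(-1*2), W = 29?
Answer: -14247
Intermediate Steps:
T = 348 (T = (29*(-6))*(-1*2) = -174*(-2) = 348)
T + t = 348 - 14595 = -14247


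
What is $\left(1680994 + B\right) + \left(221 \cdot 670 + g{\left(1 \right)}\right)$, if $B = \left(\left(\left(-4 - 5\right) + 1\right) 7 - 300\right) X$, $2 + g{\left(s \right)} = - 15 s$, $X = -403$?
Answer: $1972515$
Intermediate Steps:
$g{\left(s \right)} = -2 - 15 s$
$B = 143468$ ($B = \left(\left(\left(-4 - 5\right) + 1\right) 7 - 300\right) \left(-403\right) = \left(\left(-9 + 1\right) 7 - 300\right) \left(-403\right) = \left(\left(-8\right) 7 - 300\right) \left(-403\right) = \left(-56 - 300\right) \left(-403\right) = \left(-356\right) \left(-403\right) = 143468$)
$\left(1680994 + B\right) + \left(221 \cdot 670 + g{\left(1 \right)}\right) = \left(1680994 + 143468\right) + \left(221 \cdot 670 - 17\right) = 1824462 + \left(148070 - 17\right) = 1824462 + 148053 = 1972515$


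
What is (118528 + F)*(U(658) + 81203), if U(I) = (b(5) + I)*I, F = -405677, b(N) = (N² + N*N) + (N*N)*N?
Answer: -180707747233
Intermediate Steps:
b(N) = N³ + 2*N² (b(N) = (N² + N²) + N²*N = 2*N² + N³ = N³ + 2*N²)
U(I) = I*(175 + I) (U(I) = (5²*(2 + 5) + I)*I = (25*7 + I)*I = (175 + I)*I = I*(175 + I))
(118528 + F)*(U(658) + 81203) = (118528 - 405677)*(658*(175 + 658) + 81203) = -287149*(658*833 + 81203) = -287149*(548114 + 81203) = -287149*629317 = -180707747233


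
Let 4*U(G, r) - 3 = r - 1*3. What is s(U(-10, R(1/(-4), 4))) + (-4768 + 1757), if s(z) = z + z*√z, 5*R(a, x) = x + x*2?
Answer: -15052/5 + 3*√15/25 ≈ -3009.9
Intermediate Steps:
R(a, x) = 3*x/5 (R(a, x) = (x + x*2)/5 = (x + 2*x)/5 = (3*x)/5 = 3*x/5)
U(G, r) = r/4 (U(G, r) = ¾ + (r - 1*3)/4 = ¾ + (r - 3)/4 = ¾ + (-3 + r)/4 = ¾ + (-¾ + r/4) = r/4)
s(z) = z + z^(3/2)
s(U(-10, R(1/(-4), 4))) + (-4768 + 1757) = (((⅗)*4)/4 + (((⅗)*4)/4)^(3/2)) + (-4768 + 1757) = ((¼)*(12/5) + ((¼)*(12/5))^(3/2)) - 3011 = (⅗ + (⅗)^(3/2)) - 3011 = (⅗ + 3*√15/25) - 3011 = -15052/5 + 3*√15/25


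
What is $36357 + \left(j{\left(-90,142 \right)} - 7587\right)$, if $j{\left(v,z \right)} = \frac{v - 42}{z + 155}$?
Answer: $\frac{258926}{9} \approx 28770.0$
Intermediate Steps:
$j{\left(v,z \right)} = \frac{-42 + v}{155 + z}$
$36357 + \left(j{\left(-90,142 \right)} - 7587\right) = 36357 - \left(7587 - \frac{-42 - 90}{155 + 142}\right) = 36357 - \left(7587 - \frac{1}{297} \left(-132\right)\right) = 36357 + \left(\frac{1}{297} \left(-132\right) - 7587\right) = 36357 - \frac{68287}{9} = \frac{258926}{9}$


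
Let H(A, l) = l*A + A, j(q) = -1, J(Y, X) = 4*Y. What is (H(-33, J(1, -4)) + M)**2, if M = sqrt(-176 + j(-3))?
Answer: (165 - I*sqrt(177))**2 ≈ 27048.0 - 4390.4*I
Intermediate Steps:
H(A, l) = A + A*l (H(A, l) = A*l + A = A + A*l)
M = I*sqrt(177) (M = sqrt(-176 - 1) = sqrt(-177) = I*sqrt(177) ≈ 13.304*I)
(H(-33, J(1, -4)) + M)**2 = (-33*(1 + 4*1) + I*sqrt(177))**2 = (-33*(1 + 4) + I*sqrt(177))**2 = (-33*5 + I*sqrt(177))**2 = (-165 + I*sqrt(177))**2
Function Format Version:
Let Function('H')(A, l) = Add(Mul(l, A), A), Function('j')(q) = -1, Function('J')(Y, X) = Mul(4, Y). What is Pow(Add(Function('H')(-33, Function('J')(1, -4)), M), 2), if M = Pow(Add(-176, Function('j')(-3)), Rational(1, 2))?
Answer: Pow(Add(165, Mul(-1, I, Pow(177, Rational(1, 2)))), 2) ≈ Add(27048., Mul(-4390.4, I))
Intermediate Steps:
Function('H')(A, l) = Add(A, Mul(A, l)) (Function('H')(A, l) = Add(Mul(A, l), A) = Add(A, Mul(A, l)))
M = Mul(I, Pow(177, Rational(1, 2))) (M = Pow(Add(-176, -1), Rational(1, 2)) = Pow(-177, Rational(1, 2)) = Mul(I, Pow(177, Rational(1, 2))) ≈ Mul(13.304, I))
Pow(Add(Function('H')(-33, Function('J')(1, -4)), M), 2) = Pow(Add(Mul(-33, Add(1, Mul(4, 1))), Mul(I, Pow(177, Rational(1, 2)))), 2) = Pow(Add(Mul(-33, Add(1, 4)), Mul(I, Pow(177, Rational(1, 2)))), 2) = Pow(Add(Mul(-33, 5), Mul(I, Pow(177, Rational(1, 2)))), 2) = Pow(Add(-165, Mul(I, Pow(177, Rational(1, 2)))), 2)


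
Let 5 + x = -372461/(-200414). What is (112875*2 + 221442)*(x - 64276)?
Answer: -2880462025843308/100207 ≈ -2.8745e+10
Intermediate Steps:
x = -629609/200414 (x = -5 - 372461/(-200414) = -5 - 372461*(-1/200414) = -5 + 372461/200414 = -629609/200414 ≈ -3.1415)
(112875*2 + 221442)*(x - 64276) = (112875*2 + 221442)*(-629609/200414 - 64276) = (225750 + 221442)*(-12882439873/200414) = 447192*(-12882439873/200414) = -2880462025843308/100207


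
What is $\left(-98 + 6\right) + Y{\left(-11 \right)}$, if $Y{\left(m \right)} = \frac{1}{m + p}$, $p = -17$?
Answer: $- \frac{2577}{28} \approx -92.036$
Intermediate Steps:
$Y{\left(m \right)} = \frac{1}{-17 + m}$ ($Y{\left(m \right)} = \frac{1}{m - 17} = \frac{1}{-17 + m}$)
$\left(-98 + 6\right) + Y{\left(-11 \right)} = \left(-98 + 6\right) + \frac{1}{-17 - 11} = -92 + \frac{1}{-28} = -92 - \frac{1}{28} = - \frac{2577}{28}$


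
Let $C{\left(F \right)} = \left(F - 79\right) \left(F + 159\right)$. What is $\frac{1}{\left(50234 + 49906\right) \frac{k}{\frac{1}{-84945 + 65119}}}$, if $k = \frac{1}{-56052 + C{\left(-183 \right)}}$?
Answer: $\frac{4147}{165447970} \approx 2.5065 \cdot 10^{-5}$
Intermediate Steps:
$C{\left(F \right)} = \left(-79 + F\right) \left(159 + F\right)$
$k = - \frac{1}{49764}$ ($k = \frac{1}{-56052 + \left(-12561 + \left(-183\right)^{2} + 80 \left(-183\right)\right)} = \frac{1}{-56052 - -6288} = \frac{1}{-56052 + 6288} = \frac{1}{-49764} = - \frac{1}{49764} \approx -2.0095 \cdot 10^{-5}$)
$\frac{1}{\left(50234 + 49906\right) \frac{k}{\frac{1}{-84945 + 65119}}} = \frac{1}{\left(50234 + 49906\right) \left(- \frac{1}{49764 \frac{1}{-84945 + 65119}}\right)} = \frac{1}{100140 \left(- \frac{1}{49764 \frac{1}{-19826}}\right)} = \frac{1}{100140 \left(- \frac{1}{49764 \left(- \frac{1}{19826}\right)}\right)} = \frac{1}{100140 \left(\left(- \frac{1}{49764}\right) \left(-19826\right)\right)} = \frac{1}{100140 \cdot \frac{9913}{24882}} = \frac{1}{100140} \cdot \frac{24882}{9913} = \frac{4147}{165447970}$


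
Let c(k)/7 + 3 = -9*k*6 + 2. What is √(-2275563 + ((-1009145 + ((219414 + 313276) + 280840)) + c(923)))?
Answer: I*√2820079 ≈ 1679.3*I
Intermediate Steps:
c(k) = -7 - 378*k (c(k) = -21 + 7*(-9*k*6 + 2) = -21 + 7*(-54*k + 2) = -21 + 7*(2 - 54*k) = -21 + (14 - 378*k) = -7 - 378*k)
√(-2275563 + ((-1009145 + ((219414 + 313276) + 280840)) + c(923))) = √(-2275563 + ((-1009145 + ((219414 + 313276) + 280840)) + (-7 - 378*923))) = √(-2275563 + ((-1009145 + (532690 + 280840)) + (-7 - 348894))) = √(-2275563 + ((-1009145 + 813530) - 348901)) = √(-2275563 + (-195615 - 348901)) = √(-2275563 - 544516) = √(-2820079) = I*√2820079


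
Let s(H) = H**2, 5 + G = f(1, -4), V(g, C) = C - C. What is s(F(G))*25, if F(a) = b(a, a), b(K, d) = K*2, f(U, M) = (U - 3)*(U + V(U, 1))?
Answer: 4900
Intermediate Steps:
V(g, C) = 0
f(U, M) = U*(-3 + U) (f(U, M) = (U - 3)*(U + 0) = (-3 + U)*U = U*(-3 + U))
G = -7 (G = -5 + 1*(-3 + 1) = -5 + 1*(-2) = -5 - 2 = -7)
b(K, d) = 2*K
F(a) = 2*a
s(F(G))*25 = (2*(-7))**2*25 = (-14)**2*25 = 196*25 = 4900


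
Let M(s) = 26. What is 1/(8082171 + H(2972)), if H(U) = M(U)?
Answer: 1/8082197 ≈ 1.2373e-7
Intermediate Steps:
H(U) = 26
1/(8082171 + H(2972)) = 1/(8082171 + 26) = 1/8082197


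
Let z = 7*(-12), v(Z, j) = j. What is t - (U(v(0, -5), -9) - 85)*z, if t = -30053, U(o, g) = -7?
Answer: -37781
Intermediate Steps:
z = -84
t - (U(v(0, -5), -9) - 85)*z = -30053 - (-7 - 85)*(-84) = -30053 - (-92)*(-84) = -30053 - 1*7728 = -30053 - 7728 = -37781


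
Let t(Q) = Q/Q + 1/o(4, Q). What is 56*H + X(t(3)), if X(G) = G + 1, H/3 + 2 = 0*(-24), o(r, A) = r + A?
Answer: -2337/7 ≈ -333.86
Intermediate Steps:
o(r, A) = A + r
t(Q) = 1 + 1/(4 + Q) (t(Q) = Q/Q + 1/(Q + 4) = 1 + 1/(4 + Q))
H = -6 (H = -6 + 3*(0*(-24)) = -6 + 3*0 = -6 + 0 = -6)
X(G) = 1 + G
56*H + X(t(3)) = 56*(-6) + (1 + (5 + 3)/(4 + 3)) = -336 + (1 + 8/7) = -336 + 15/7 = -2337/7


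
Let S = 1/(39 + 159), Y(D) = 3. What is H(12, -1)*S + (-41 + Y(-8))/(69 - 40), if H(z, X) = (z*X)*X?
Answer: -1196/957 ≈ -1.2497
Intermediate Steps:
H(z, X) = z*X² (H(z, X) = (X*z)*X = z*X²)
S = 1/198 ≈ 0.0050505
H(12, -1)*S + (-41 + Y(-8))/(69 - 40) = (12*(-1)²)*(1/198) + (-41 + 3)/(69 - 40) = (12*1)*(1/198) - 38/29 = 12*(1/198) - 38*1/29 = 2/33 - 38/29 = -1196/957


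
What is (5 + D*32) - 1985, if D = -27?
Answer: -2844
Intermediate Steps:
(5 + D*32) - 1985 = (5 - 27*32) - 1985 = (5 - 864) - 1985 = -859 - 1985 = -2844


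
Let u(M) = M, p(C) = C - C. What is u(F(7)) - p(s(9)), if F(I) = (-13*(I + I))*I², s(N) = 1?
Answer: -8918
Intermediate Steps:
F(I) = -26*I³ (F(I) = (-26*I)*I² = -26*I³)
p(C) = 0
u(F(7)) - p(s(9)) = -26*7³ - 1*0 = -26*343 + 0 = -8918 + 0 = -8918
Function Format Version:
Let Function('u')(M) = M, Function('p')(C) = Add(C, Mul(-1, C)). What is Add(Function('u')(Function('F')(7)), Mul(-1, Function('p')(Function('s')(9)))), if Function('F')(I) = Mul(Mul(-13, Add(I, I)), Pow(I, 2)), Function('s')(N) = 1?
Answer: -8918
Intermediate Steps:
Function('F')(I) = Mul(-26, Pow(I, 3)) (Function('F')(I) = Mul(Mul(-13, Mul(2, I)), Pow(I, 2)) = Mul(Mul(-26, I), Pow(I, 2)) = Mul(-26, Pow(I, 3)))
Function('p')(C) = 0
Add(Function('u')(Function('F')(7)), Mul(-1, Function('p')(Function('s')(9)))) = Add(Mul(-26, Pow(7, 3)), Mul(-1, 0)) = Add(Mul(-26, 343), 0) = Add(-8918, 0) = -8918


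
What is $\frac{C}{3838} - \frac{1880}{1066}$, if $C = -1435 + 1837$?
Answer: $- \frac{1696727}{1022827} \approx -1.6589$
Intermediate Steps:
$C = 402$
$\frac{C}{3838} - \frac{1880}{1066} = \frac{402}{3838} - \frac{1880}{1066} = 402 \cdot \frac{1}{3838} - \frac{940}{533} = \frac{201}{1919} - \frac{940}{533} = - \frac{1696727}{1022827}$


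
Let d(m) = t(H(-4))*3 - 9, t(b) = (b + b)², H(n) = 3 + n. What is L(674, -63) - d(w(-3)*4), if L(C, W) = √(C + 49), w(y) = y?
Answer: -3 + √723 ≈ 23.889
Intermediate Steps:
L(C, W) = √(49 + C)
t(b) = 4*b² (t(b) = (2*b)² = 4*b²)
d(m) = 3 (d(m) = (4*(3 - 4)²)*3 - 9 = (4*(-1)²)*3 - 9 = (4*1)*3 - 9 = 4*3 - 9 = 12 - 9 = 3)
L(674, -63) - d(w(-3)*4) = √(49 + 674) - 1*3 = √723 - 3 = -3 + √723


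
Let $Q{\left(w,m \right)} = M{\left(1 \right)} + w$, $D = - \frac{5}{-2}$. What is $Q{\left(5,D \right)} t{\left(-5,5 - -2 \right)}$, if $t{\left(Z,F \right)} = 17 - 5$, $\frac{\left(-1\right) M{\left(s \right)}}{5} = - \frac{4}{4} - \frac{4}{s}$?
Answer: $360$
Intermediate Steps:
$D = \frac{5}{2}$ ($D = \left(-5\right) \left(- \frac{1}{2}\right) = \frac{5}{2} \approx 2.5$)
$M{\left(s \right)} = 5 + \frac{20}{s}$ ($M{\left(s \right)} = - 5 \left(- \frac{4}{4} - \frac{4}{s}\right) = - 5 \left(\left(-4\right) \frac{1}{4} - \frac{4}{s}\right) = - 5 \left(-1 - \frac{4}{s}\right) = 5 + \frac{20}{s}$)
$Q{\left(w,m \right)} = 25 + w$ ($Q{\left(w,m \right)} = \left(5 + \frac{20}{1}\right) + w = \left(5 + 20 \cdot 1\right) + w = \left(5 + 20\right) + w = 25 + w$)
$t{\left(Z,F \right)} = 12$
$Q{\left(5,D \right)} t{\left(-5,5 - -2 \right)} = \left(25 + 5\right) 12 = 30 \cdot 12 = 360$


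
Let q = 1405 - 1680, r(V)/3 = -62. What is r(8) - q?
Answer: 89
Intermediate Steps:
r(V) = -186 (r(V) = 3*(-62) = -186)
q = -275
r(8) - q = -186 - 1*(-275) = -186 + 275 = 89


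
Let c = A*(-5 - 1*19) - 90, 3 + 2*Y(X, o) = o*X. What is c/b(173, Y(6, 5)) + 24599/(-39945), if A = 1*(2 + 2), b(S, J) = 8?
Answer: -3813281/159780 ≈ -23.866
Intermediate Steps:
Y(X, o) = -3/2 + X*o/2 (Y(X, o) = -3/2 + (o*X)/2 = -3/2 + (X*o)/2 = -3/2 + X*o/2)
A = 4 (A = 1*4 = 4)
c = -186 (c = 4*(-5 - 1*19) - 90 = 4*(-5 - 19) - 90 = 4*(-24) - 90 = -96 - 90 = -186)
c/b(173, Y(6, 5)) + 24599/(-39945) = -186/8 + 24599/(-39945) = -186*⅛ + 24599*(-1/39945) = -93/4 - 24599/39945 = -3813281/159780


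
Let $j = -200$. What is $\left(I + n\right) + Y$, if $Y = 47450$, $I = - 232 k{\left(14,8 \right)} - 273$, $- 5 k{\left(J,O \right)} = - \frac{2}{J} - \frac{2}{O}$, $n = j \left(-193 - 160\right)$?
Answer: $\frac{4121557}{35} \approx 1.1776 \cdot 10^{5}$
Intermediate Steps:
$n = 70600$ ($n = - 200 \left(-193 - 160\right) = \left(-200\right) \left(-353\right) = 70600$)
$k{\left(J,O \right)} = \frac{2}{5 J} + \frac{2}{5 O}$ ($k{\left(J,O \right)} = - \frac{- \frac{2}{J} - \frac{2}{O}}{5} = \frac{2}{5 J} + \frac{2}{5 O}$)
$I = - \frac{10193}{35}$ ($I = - 232 \left(\frac{2}{5 \cdot 14} + \frac{2}{5 \cdot 8}\right) - 273 = - 232 \left(\frac{2}{5} \cdot \frac{1}{14} + \frac{2}{5} \cdot \frac{1}{8}\right) - 273 = - 232 \left(\frac{1}{35} + \frac{1}{20}\right) - 273 = \left(-232\right) \frac{11}{140} - 273 = - \frac{638}{35} - 273 = - \frac{10193}{35} \approx -291.23$)
$\left(I + n\right) + Y = \left(- \frac{10193}{35} + 70600\right) + 47450 = \frac{2460807}{35} + 47450 = \frac{4121557}{35}$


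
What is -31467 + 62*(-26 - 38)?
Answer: -35435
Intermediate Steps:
-31467 + 62*(-26 - 38) = -31467 + 62*(-64) = -31467 - 3968 = -35435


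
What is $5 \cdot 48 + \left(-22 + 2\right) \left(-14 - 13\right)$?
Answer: $780$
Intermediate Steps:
$5 \cdot 48 + \left(-22 + 2\right) \left(-14 - 13\right) = 240 - -540 = 240 + 540 = 780$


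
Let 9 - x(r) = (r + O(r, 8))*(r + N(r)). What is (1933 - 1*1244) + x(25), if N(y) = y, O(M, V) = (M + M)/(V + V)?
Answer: -2833/4 ≈ -708.25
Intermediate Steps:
O(M, V) = M/V (O(M, V) = (2*M)/((2*V)) = (2*M)*(1/(2*V)) = M/V)
x(r) = 9 - 9*r²/4 (x(r) = 9 - (r + r/8)*(r + r) = 9 - (r + r*(⅛))*2*r = 9 - (r + r/8)*2*r = 9 - 9*r/8*2*r = 9 - 9*r²/4)
(1933 - 1*1244) + x(25) = (1933 - 1*1244) + (9 - 9/4*25²) = (1933 - 1244) + (9 - 9/4*625) = 689 + (9 - 5625/4) = 689 - 5589/4 = -2833/4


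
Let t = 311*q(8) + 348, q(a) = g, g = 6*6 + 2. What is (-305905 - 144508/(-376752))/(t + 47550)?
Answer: -28812544013/5624530608 ≈ -5.1227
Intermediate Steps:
g = 38 (g = 36 + 2 = 38)
q(a) = 38
t = 12166 (t = 311*38 + 348 = 11818 + 348 = 12166)
(-305905 - 144508/(-376752))/(t + 47550) = (-305905 - 144508/(-376752))/(12166 + 47550) = (-305905 - 144508*(-1/376752))/59716 = (-305905 + 36127/94188)*(1/59716) = -28812544013/94188*1/59716 = -28812544013/5624530608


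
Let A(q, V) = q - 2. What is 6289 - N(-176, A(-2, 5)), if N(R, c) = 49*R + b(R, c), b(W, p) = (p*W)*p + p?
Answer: 17733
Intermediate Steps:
A(q, V) = -2 + q
b(W, p) = p + W*p**2 (b(W, p) = (W*p)*p + p = W*p**2 + p = p + W*p**2)
N(R, c) = 49*R + c*(1 + R*c)
6289 - N(-176, A(-2, 5)) = 6289 - (49*(-176) + (-2 - 2)*(1 - 176*(-2 - 2))) = 6289 - (-8624 - 4*(1 - 176*(-4))) = 6289 - (-8624 - 4*(1 + 704)) = 6289 - (-8624 - 4*705) = 6289 - (-8624 - 2820) = 6289 - 1*(-11444) = 6289 + 11444 = 17733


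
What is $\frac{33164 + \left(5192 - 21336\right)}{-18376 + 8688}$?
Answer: $- \frac{4255}{2422} \approx -1.7568$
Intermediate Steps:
$\frac{33164 + \left(5192 - 21336\right)}{-18376 + 8688} = \frac{33164 - 16144}{-9688} = 17020 \left(- \frac{1}{9688}\right) = - \frac{4255}{2422}$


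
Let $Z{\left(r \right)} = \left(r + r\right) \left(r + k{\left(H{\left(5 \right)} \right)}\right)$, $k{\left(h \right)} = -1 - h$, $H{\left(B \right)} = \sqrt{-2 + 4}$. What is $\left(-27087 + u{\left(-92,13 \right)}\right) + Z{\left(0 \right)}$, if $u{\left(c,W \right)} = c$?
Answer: $-27179$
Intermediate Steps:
$H{\left(B \right)} = \sqrt{2}$
$Z{\left(r \right)} = 2 r \left(-1 + r - \sqrt{2}\right)$ ($Z{\left(r \right)} = \left(r + r\right) \left(r - \left(1 + \sqrt{2}\right)\right) = 2 r \left(-1 + r - \sqrt{2}\right)$)
$\left(-27087 + u{\left(-92,13 \right)}\right) + Z{\left(0 \right)} = \left(-27087 - 92\right) + 2 \cdot 0 \left(-1 + 0 - \sqrt{2}\right) = -27179 + 2 \cdot 0 \left(-1 - \sqrt{2}\right) = -27179 + 0 = -27179$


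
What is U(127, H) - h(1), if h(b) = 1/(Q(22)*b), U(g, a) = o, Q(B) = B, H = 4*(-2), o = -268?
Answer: -5897/22 ≈ -268.05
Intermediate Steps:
H = -8
U(g, a) = -268
h(b) = 1/(22*b)
U(127, H) - h(1) = -268 - 1/(22*1) = -268 - 1/22 = -5897/22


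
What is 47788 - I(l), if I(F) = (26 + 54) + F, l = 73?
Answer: 47635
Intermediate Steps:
I(F) = 80 + F
47788 - I(l) = 47788 - (80 + 73) = 47788 - 1*153 = 47788 - 153 = 47635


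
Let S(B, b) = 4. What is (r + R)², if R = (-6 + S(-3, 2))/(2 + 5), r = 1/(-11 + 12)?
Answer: 25/49 ≈ 0.51020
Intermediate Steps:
r = 1 (r = 1/1 = 1)
R = -2/7 (R = (-6 + 4)/(2 + 5) = -2/7 ≈ -0.28571)
(r + R)² = (1 - 2/7)² = (5/7)² = 25/49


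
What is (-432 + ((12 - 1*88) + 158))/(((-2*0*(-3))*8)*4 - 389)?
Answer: 350/389 ≈ 0.89974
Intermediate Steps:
(-432 + ((12 - 1*88) + 158))/(((-2*0*(-3))*8)*4 - 389) = (-432 + ((12 - 88) + 158))/(((0*(-3))*8)*4 - 389) = (-432 + (-76 + 158))/((0*8)*4 - 389) = (-432 + 82)/(0*4 - 389) = -350/(0 - 389) = -350/(-389) = -350*(-1/389) = 350/389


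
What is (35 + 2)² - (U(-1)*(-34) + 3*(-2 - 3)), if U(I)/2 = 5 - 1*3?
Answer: 1520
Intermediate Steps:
U(I) = 4 (U(I) = 2*(5 - 1*3) = 2*(5 - 3) = 2*2 = 4)
(35 + 2)² - (U(-1)*(-34) + 3*(-2 - 3)) = (35 + 2)² - (4*(-34) + 3*(-2 - 3)) = 37² - (-136 + 3*(-5)) = 1369 - (-136 - 15) = 1369 - 1*(-151) = 1369 + 151 = 1520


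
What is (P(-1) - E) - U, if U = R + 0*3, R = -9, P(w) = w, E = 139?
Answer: -131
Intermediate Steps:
U = -9 (U = -9 + 0*3 = -9 + 0 = -9)
(P(-1) - E) - U = (-1 - 1*139) - 1*(-9) = (-1 - 139) + 9 = -140 + 9 = -131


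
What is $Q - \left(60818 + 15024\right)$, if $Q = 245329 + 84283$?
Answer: $253770$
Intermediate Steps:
$Q = 329612$
$Q - \left(60818 + 15024\right) = 329612 - \left(60818 + 15024\right) = 329612 - 75842 = 253770$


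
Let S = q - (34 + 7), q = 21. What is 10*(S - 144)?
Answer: -1640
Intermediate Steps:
S = -20 (S = 21 - (34 + 7) = 21 - 1*41 = 21 - 41 = -20)
10*(S - 144) = 10*(-20 - 144) = 10*(-164) = -1640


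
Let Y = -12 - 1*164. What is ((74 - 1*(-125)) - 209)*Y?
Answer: 1760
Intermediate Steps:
Y = -176 (Y = -12 - 164 = -176)
((74 - 1*(-125)) - 209)*Y = ((74 - 1*(-125)) - 209)*(-176) = ((74 + 125) - 209)*(-176) = (199 - 209)*(-176) = -10*(-176) = 1760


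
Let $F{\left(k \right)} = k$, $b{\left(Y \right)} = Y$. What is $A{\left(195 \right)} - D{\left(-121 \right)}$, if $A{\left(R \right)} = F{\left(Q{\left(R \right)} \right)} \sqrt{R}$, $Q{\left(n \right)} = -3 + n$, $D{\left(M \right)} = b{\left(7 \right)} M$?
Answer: $847 + 192 \sqrt{195} \approx 3528.1$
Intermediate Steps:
$D{\left(M \right)} = 7 M$
$A{\left(R \right)} = \sqrt{R} \left(-3 + R\right)$ ($A{\left(R \right)} = \left(-3 + R\right) \sqrt{R} = \sqrt{R} \left(-3 + R\right)$)
$A{\left(195 \right)} - D{\left(-121 \right)} = \sqrt{195} \left(-3 + 195\right) - 7 \left(-121\right) = \sqrt{195} \cdot 192 - -847 = 192 \sqrt{195} + 847 = 847 + 192 \sqrt{195}$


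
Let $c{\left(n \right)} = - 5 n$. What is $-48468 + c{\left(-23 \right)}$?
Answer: $-48353$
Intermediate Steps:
$-48468 + c{\left(-23 \right)} = -48468 - -115 = -48468 + 115 = -48353$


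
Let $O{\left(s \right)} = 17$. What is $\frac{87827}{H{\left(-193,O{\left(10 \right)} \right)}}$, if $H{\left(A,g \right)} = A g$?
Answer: $- \frac{87827}{3281} \approx -26.768$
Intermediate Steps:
$\frac{87827}{H{\left(-193,O{\left(10 \right)} \right)}} = \frac{87827}{\left(-193\right) 17} = \frac{87827}{-3281} = 87827 \left(- \frac{1}{3281}\right) = - \frac{87827}{3281}$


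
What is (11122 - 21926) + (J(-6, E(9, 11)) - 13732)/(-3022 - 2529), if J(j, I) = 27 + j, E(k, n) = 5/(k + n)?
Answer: -59959293/5551 ≈ -10802.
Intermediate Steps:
(11122 - 21926) + (J(-6, E(9, 11)) - 13732)/(-3022 - 2529) = (11122 - 21926) + ((27 - 6) - 13732)/(-3022 - 2529) = -10804 + (21 - 13732)/(-5551) = -10804 - 13711*(-1/5551) = -10804 + 13711/5551 = -59959293/5551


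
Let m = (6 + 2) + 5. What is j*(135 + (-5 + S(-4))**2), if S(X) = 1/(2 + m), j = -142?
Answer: -5090842/225 ≈ -22626.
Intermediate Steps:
m = 13 (m = 8 + 5 = 13)
S(X) = 1/15 (S(X) = 1/(2 + 13) = 1/15)
j*(135 + (-5 + S(-4))**2) = -142*(135 + (-5 + 1/15)**2) = -142*(135 + (-74/15)**2) = -142*(135 + 5476/225) = -142*35851/225 = -5090842/225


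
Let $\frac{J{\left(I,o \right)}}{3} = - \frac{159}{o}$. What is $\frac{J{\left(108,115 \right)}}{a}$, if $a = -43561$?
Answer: $\frac{477}{5009515} \approx 9.5219 \cdot 10^{-5}$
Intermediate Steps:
$J{\left(I,o \right)} = - \frac{477}{o}$ ($J{\left(I,o \right)} = 3 \left(- \frac{159}{o}\right) = - \frac{477}{o}$)
$\frac{J{\left(108,115 \right)}}{a} = \frac{\left(-477\right) \frac{1}{115}}{-43561} = \left(-477\right) \frac{1}{115} \left(- \frac{1}{43561}\right) = \left(- \frac{477}{115}\right) \left(- \frac{1}{43561}\right) = \frac{477}{5009515}$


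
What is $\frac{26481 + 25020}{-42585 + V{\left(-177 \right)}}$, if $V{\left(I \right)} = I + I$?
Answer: $- \frac{17167}{14313} \approx -1.1994$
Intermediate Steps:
$V{\left(I \right)} = 2 I$
$\frac{26481 + 25020}{-42585 + V{\left(-177 \right)}} = \frac{26481 + 25020}{-42585 + 2 \left(-177\right)} = \frac{51501}{-42585 - 354} = \frac{51501}{-42939} = 51501 \left(- \frac{1}{42939}\right) = - \frac{17167}{14313}$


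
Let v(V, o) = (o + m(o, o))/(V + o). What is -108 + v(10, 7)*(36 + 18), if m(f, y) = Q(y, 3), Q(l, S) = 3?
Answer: -1296/17 ≈ -76.235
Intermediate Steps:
m(f, y) = 3
v(V, o) = (3 + o)/(V + o) (v(V, o) = (o + 3)/(V + o) = (3 + o)/(V + o))
-108 + v(10, 7)*(36 + 18) = -108 + ((3 + 7)/(10 + 7))*(36 + 18) = -108 + (10/17)*54 = -108 + 540/17 = -1296/17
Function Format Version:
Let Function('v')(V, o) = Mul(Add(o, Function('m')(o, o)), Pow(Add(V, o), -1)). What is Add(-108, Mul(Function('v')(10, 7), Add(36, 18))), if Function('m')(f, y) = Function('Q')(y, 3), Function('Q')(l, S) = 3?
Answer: Rational(-1296, 17) ≈ -76.235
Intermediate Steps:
Function('m')(f, y) = 3
Function('v')(V, o) = Mul(Pow(Add(V, o), -1), Add(3, o)) (Function('v')(V, o) = Mul(Add(o, 3), Pow(Add(V, o), -1)) = Mul(Add(3, o), Pow(Add(V, o), -1)) = Mul(Pow(Add(V, o), -1), Add(3, o)))
Add(-108, Mul(Function('v')(10, 7), Add(36, 18))) = Add(-108, Mul(Mul(Pow(Add(10, 7), -1), Add(3, 7)), Add(36, 18))) = Add(-108, Mul(Mul(Pow(17, -1), 10), 54)) = Add(-108, Mul(Mul(Rational(1, 17), 10), 54)) = Add(-108, Mul(Rational(10, 17), 54)) = Add(-108, Rational(540, 17)) = Rational(-1296, 17)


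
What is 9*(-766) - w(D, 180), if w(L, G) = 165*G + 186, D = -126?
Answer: -36780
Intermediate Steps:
w(L, G) = 186 + 165*G
9*(-766) - w(D, 180) = 9*(-766) - (186 + 165*180) = -6894 - (186 + 29700) = -6894 - 1*29886 = -6894 - 29886 = -36780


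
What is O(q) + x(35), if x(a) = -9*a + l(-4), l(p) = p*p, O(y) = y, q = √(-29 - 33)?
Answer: -299 + I*√62 ≈ -299.0 + 7.874*I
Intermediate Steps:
q = I*√62 (q = √(-62) = I*√62 ≈ 7.874*I)
l(p) = p²
x(a) = 16 - 9*a (x(a) = -9*a + (-4)² = -9*a + 16 = 16 - 9*a)
O(q) + x(35) = I*√62 + (16 - 9*35) = I*√62 + (16 - 315) = I*√62 - 299 = -299 + I*√62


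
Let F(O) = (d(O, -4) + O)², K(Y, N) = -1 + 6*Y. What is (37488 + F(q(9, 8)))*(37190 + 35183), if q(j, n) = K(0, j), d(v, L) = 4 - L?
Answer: 2716665301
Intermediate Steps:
q(j, n) = -1 (q(j, n) = -1 + 6*0 = -1 + 0 = -1)
F(O) = (8 + O)² (F(O) = ((4 - 1*(-4)) + O)² = ((4 + 4) + O)² = (8 + O)²)
(37488 + F(q(9, 8)))*(37190 + 35183) = (37488 + (8 - 1)²)*(37190 + 35183) = (37488 + 7²)*72373 = (37488 + 49)*72373 = 37537*72373 = 2716665301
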